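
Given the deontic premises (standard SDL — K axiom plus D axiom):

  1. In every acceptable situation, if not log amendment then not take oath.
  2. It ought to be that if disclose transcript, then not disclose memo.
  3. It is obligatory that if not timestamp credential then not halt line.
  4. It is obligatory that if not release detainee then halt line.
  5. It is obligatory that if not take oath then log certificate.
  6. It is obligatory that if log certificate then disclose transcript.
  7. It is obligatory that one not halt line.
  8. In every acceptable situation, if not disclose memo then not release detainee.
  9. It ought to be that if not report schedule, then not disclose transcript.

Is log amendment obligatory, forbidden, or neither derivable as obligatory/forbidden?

Obligatory

Premise 7 gives O(¬halt_line).
Premise 4 is O(¬release_detainee → halt_line); contrapositively O(¬halt_line → release_detainee). Since O(¬halt_line) holds, K gives O(release_detainee).
Premise 8 is O(¬disclose_memo → ¬release_detainee); contrapositively O(release_detainee → disclose_memo). Since O(release_detainee) holds, K gives O(disclose_memo).
Premise 2 is O(disclose_transcript → ¬disclose_memo); contrapositively O(disclose_memo → ¬disclose_transcript). Since O(disclose_memo) holds, K gives O(¬disclose_transcript).
Premise 6 is O(log_certificate → disclose_transcript); contrapositively O(¬disclose_transcript → ¬log_certificate). Since O(¬disclose_transcript) holds, K gives O(¬log_certificate).
Premise 5 is O(¬take_oath → log_certificate); contrapositively O(¬log_certificate → take_oath). Since O(¬log_certificate) holds, K gives O(take_oath).
Premise 1 is O(¬log_amendment → ¬take_oath); contrapositively O(take_oath → log_amendment). Since O(take_oath) holds, K gives O(log_amendment).
Premises 3, 9 do not contribute to this derivation.
Hence log_amendment is obligatory.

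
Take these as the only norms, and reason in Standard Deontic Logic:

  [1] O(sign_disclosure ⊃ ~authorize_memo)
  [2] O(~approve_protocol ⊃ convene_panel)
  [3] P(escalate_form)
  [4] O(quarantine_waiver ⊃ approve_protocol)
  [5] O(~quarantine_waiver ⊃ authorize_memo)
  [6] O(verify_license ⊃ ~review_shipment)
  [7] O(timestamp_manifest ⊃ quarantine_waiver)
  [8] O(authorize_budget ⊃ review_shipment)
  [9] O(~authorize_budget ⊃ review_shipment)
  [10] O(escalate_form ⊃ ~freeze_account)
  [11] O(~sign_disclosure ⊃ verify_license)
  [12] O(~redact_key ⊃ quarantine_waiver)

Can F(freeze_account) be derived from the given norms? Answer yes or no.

Premise 10 is O(escalate_form ⊃ ~freeze_account), but O(escalate_form) is not derivable from the premises (the permission P(escalate_form) asserts only ~O(~escalate_form), not O(escalate_form)), so it does not yield O(~freeze_account).
No other premise forces O(~freeze_account). An ideal world satisfying every premise can still have freeze_account true, so F(freeze_account) is not derivable.

No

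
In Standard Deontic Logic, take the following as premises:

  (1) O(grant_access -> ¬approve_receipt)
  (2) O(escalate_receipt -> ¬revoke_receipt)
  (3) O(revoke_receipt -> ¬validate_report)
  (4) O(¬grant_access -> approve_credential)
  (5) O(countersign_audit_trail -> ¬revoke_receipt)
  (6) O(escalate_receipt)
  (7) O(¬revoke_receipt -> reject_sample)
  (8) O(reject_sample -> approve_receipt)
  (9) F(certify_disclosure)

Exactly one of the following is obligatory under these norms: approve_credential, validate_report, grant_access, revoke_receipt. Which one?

Premise 6 gives O(escalate_receipt).
From O(escalate_receipt) and premise 2, O(escalate_receipt -> ¬revoke_receipt), we obtain O(¬revoke_receipt).
Premise 7 is O(¬revoke_receipt -> reject_sample); since O(¬revoke_receipt), deontic closure gives O(reject_sample).
From O(reject_sample) and premise 8, O(reject_sample -> approve_receipt), we obtain O(approve_receipt).
Premise 1 is O(grant_access -> ¬approve_receipt); contrapositively O(approve_receipt -> ¬grant_access). Since O(approve_receipt) holds, K gives O(¬grant_access).
Premise 4 is O(¬grant_access -> approve_credential); since O(¬grant_access), deontic closure gives O(approve_credential).
So O(approve_credential) holds — approve_credential is obligatory. None of the other listed options is made obligatory by any chain of premises.

approve_credential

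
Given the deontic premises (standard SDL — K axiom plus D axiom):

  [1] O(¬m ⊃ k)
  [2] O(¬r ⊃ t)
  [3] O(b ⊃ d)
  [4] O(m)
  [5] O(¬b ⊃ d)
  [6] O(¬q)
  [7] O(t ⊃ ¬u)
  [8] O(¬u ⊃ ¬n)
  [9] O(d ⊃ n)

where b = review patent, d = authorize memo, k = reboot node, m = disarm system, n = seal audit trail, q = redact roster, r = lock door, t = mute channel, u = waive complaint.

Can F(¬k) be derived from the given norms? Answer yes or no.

Premise 1 is O(¬m ⊃ k), but O(¬m) is not derivable from the premises, so it does not yield O(k).
No other premise forces O(k). An ideal world satisfying every premise can still have ¬k true, so F(¬k) is not derivable.

No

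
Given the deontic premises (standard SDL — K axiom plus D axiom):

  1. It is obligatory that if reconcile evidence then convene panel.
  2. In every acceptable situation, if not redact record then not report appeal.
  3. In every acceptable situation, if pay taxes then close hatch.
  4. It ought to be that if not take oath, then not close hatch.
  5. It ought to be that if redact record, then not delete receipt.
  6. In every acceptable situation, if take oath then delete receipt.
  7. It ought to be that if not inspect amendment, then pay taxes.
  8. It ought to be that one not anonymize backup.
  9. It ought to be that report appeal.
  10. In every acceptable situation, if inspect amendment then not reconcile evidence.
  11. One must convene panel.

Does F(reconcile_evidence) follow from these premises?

Premise 9 gives O(report_appeal).
The contrapositive of premise 2 (O(¬redact_record → ¬report_appeal)) is O(report_appeal → redact_record), and O(report_appeal) is already established, so O(redact_record).
Applying K to premise 5 (O(redact_record → ¬delete_receipt)) and O(redact_record) yields O(¬delete_receipt).
The contrapositive of premise 6 (O(take_oath → delete_receipt)) is O(¬delete_receipt → ¬take_oath), and O(¬delete_receipt) is already established, so O(¬take_oath).
Premise 4 is O(¬take_oath → ¬close_hatch); since O(¬take_oath), deontic closure gives O(¬close_hatch).
Premise 3, O(pay_taxes → close_hatch), contraposes to O(¬close_hatch → ¬pay_taxes); with O(¬close_hatch) we get O(¬pay_taxes).
The contrapositive of premise 7 (O(¬inspect_amendment → pay_taxes)) is O(¬pay_taxes → inspect_amendment), and O(¬pay_taxes) is already established, so O(inspect_amendment).
Applying K to premise 10 (O(inspect_amendment → ¬reconcile_evidence)) and O(inspect_amendment) yields O(¬reconcile_evidence).
Premises 1, 8, 11 do not contribute to this derivation.
So O(¬reconcile_evidence) holds, i.e. F(reconcile_evidence). The claim follows.

Yes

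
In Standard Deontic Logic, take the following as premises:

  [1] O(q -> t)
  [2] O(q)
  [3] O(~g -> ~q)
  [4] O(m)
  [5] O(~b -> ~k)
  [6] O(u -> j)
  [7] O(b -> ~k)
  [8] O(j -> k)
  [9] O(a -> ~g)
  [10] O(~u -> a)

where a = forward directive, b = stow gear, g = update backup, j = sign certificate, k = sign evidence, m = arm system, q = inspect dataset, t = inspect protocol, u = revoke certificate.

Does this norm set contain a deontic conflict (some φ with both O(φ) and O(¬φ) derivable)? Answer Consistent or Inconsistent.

Inconsistent

By case analysis on b: premise 7 gives O(b -> ~k) and premise 5 gives O(~b -> ~k), so O(~k) either way.
Premise 8, O(j -> k), contraposes to O(~k -> ~j); with O(~k) we get O(~j).
The contrapositive of premise 6 (O(u -> j)) is O(~j -> ~u), and O(~j) is already established, so O(~u).
From O(~u) and premise 10, O(~u -> a), we obtain O(a).
Premise 9 is O(a -> ~g); since O(a), deontic closure gives O(~g).
Premise 3 is O(~g -> ~q); since O(~g), deontic closure gives O(~q).
However, premise 2 gives O(q).
We now have both O(~q) and O(q) — q is simultaneously obligatory and forbidden, violating the D-axiom.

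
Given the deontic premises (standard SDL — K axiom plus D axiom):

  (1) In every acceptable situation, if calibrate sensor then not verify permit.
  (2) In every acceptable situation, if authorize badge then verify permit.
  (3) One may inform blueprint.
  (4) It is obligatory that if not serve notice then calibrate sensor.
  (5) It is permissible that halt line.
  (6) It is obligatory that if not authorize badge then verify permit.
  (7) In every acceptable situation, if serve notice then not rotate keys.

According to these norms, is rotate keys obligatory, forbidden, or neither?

Forbidden

By case analysis on authorize_badge: premise 2 gives O(authorize_badge → verify_permit) and premise 6 gives O(¬authorize_badge → verify_permit), so O(verify_permit) either way.
The contrapositive of premise 1 (O(calibrate_sensor → ¬verify_permit)) is O(verify_permit → ¬calibrate_sensor), and O(verify_permit) is already established, so O(¬calibrate_sensor).
The contrapositive of premise 4 (O(¬serve_notice → calibrate_sensor)) is O(¬calibrate_sensor → serve_notice), and O(¬calibrate_sensor) is already established, so O(serve_notice).
From O(serve_notice) and premise 7, O(serve_notice → ¬rotate_keys), we obtain O(¬rotate_keys).
Premises 3, 5 do not contribute to this derivation.
Thus O(¬rotate_keys), which is F(rotate_keys): rotate_keys is forbidden.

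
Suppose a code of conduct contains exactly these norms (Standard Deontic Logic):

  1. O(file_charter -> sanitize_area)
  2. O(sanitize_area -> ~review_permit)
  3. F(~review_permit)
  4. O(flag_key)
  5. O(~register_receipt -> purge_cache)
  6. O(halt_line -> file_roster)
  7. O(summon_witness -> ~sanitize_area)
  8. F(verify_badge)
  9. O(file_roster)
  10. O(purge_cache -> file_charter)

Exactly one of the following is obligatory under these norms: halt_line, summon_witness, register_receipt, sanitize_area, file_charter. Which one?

register_receipt

Premise 3, F(~review_permit), is equivalent to O(review_permit).
Premise 2, O(sanitize_area -> ~review_permit), contraposes to O(review_permit -> ~sanitize_area); with O(review_permit) we get O(~sanitize_area).
The contrapositive of premise 1 (O(file_charter -> sanitize_area)) is O(~sanitize_area -> ~file_charter), and O(~sanitize_area) is already established, so O(~file_charter).
Premise 10, O(purge_cache -> file_charter), contraposes to O(~file_charter -> ~purge_cache); with O(~file_charter) we get O(~purge_cache).
Premise 5, O(~register_receipt -> purge_cache), contraposes to O(~purge_cache -> register_receipt); with O(~purge_cache) we get O(register_receipt).
So O(register_receipt) holds — register_receipt is obligatory. None of the other listed options is made obligatory by any chain of premises.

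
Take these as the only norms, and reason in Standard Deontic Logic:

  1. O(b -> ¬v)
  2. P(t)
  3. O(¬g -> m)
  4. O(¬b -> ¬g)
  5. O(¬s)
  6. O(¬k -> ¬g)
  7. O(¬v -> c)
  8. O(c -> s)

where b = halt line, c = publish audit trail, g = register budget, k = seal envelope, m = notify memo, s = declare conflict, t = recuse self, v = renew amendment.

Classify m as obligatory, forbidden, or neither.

Premise 5 gives O(¬s).
Premise 8 is O(c -> s); contrapositively O(¬s -> ¬c). Since O(¬s) holds, K gives O(¬c).
Premise 7 is O(¬v -> c); contrapositively O(¬c -> v). Since O(¬c) holds, K gives O(v).
Premise 1 is O(b -> ¬v); contrapositively O(v -> ¬b). Since O(v) holds, K gives O(¬b).
With premise 4, O(¬b -> ¬g), the K-axiom yields O(¬g).
From O(¬g) and premise 3, O(¬g -> m), we obtain O(m).
Premises 2, 6 do not contribute to this derivation.
Hence m is obligatory.

Obligatory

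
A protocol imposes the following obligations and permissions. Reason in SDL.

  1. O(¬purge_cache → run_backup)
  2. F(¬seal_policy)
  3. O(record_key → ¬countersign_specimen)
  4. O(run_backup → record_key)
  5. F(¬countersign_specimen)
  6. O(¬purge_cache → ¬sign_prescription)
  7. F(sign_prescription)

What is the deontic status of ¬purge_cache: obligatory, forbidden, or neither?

Forbidden

Premise 5 is F(¬countersign_specimen), i.e. O(countersign_specimen).
Premise 3 is O(record_key → ¬countersign_specimen); contrapositively O(countersign_specimen → ¬record_key). Since O(countersign_specimen) holds, K gives O(¬record_key).
Premise 4, O(run_backup → record_key), contraposes to O(¬record_key → ¬run_backup); with O(¬record_key) we get O(¬run_backup).
The contrapositive of premise 1 (O(¬purge_cache → run_backup)) is O(¬run_backup → purge_cache), and O(¬run_backup) is already established, so O(purge_cache).
Premises 2, 6, 7 do not contribute to this derivation.
Thus O(purge_cache), which is F(¬purge_cache): ¬purge_cache is forbidden.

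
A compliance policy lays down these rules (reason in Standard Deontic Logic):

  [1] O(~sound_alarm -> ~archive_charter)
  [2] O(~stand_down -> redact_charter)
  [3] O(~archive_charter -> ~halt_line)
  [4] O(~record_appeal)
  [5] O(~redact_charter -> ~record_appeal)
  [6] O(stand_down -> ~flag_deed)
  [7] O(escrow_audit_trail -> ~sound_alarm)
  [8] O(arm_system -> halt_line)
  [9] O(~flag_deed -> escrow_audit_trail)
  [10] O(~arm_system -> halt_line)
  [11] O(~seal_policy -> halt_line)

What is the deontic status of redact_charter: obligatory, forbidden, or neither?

Premises 8 and 10 are O(arm_system -> halt_line) and O(~arm_system -> halt_line); every ideal world satisfies arm_system or ~arm_system, so in either case halt_line holds — hence O(halt_line).
The contrapositive of premise 3 (O(~archive_charter -> ~halt_line)) is O(halt_line -> archive_charter), and O(halt_line) is already established, so O(archive_charter).
The contrapositive of premise 1 (O(~sound_alarm -> ~archive_charter)) is O(archive_charter -> sound_alarm), and O(archive_charter) is already established, so O(sound_alarm).
Premise 7, O(escrow_audit_trail -> ~sound_alarm), contraposes to O(sound_alarm -> ~escrow_audit_trail); with O(sound_alarm) we get O(~escrow_audit_trail).
Premise 9, O(~flag_deed -> escrow_audit_trail), contraposes to O(~escrow_audit_trail -> flag_deed); with O(~escrow_audit_trail) we get O(flag_deed).
Premise 6 is O(stand_down -> ~flag_deed); contrapositively O(flag_deed -> ~stand_down). Since O(flag_deed) holds, K gives O(~stand_down).
Applying K to premise 2 (O(~stand_down -> redact_charter)) and O(~stand_down) yields O(redact_charter).
Premises 4, 5, 11 do not contribute to this derivation.
Hence redact_charter is obligatory.

Obligatory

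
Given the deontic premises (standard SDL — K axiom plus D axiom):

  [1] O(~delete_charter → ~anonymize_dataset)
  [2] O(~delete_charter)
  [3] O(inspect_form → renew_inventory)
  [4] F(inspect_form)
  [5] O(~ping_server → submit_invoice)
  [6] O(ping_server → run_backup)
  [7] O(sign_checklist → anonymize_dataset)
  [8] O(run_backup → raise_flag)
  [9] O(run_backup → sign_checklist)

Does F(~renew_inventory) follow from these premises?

Premise 3 is O(inspect_form → renew_inventory), but O(inspect_form) is not derivable from the premises, so it does not yield O(renew_inventory).
No other premise forces O(renew_inventory). An ideal world satisfying every premise can still have ~renew_inventory true, so F(~renew_inventory) is not derivable.

No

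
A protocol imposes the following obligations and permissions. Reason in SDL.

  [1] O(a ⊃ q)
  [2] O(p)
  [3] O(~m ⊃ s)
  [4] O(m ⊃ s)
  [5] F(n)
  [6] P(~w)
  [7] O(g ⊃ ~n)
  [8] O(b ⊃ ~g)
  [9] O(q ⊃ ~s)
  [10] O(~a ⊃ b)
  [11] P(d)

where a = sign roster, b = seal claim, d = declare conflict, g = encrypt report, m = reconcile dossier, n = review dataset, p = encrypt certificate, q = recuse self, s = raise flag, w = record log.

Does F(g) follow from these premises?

Yes

By case analysis on m: premise 4 gives O(m ⊃ s) and premise 3 gives O(~m ⊃ s), so O(s) either way.
Premise 9 is O(q ⊃ ~s); contrapositively O(s ⊃ ~q). Since O(s) holds, K gives O(~q).
The contrapositive of premise 1 (O(a ⊃ q)) is O(~q ⊃ ~a), and O(~q) is already established, so O(~a).
With premise 10, O(~a ⊃ b), the K-axiom yields O(b).
Applying K to premise 8 (O(b ⊃ ~g)) and O(b) yields O(~g).
Premises 2, 5, 6, 7, 11 do not contribute to this derivation.
So O(~g) holds, i.e. F(g). The claim follows.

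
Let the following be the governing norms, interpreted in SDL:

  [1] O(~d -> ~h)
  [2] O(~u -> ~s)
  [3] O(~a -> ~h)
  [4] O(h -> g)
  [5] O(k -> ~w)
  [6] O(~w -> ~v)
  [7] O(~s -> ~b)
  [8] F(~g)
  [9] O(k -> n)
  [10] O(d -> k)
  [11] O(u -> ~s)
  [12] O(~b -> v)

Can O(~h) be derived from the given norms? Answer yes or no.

Premises 11 and 2 cover both cases: O(u -> ~s) and O(~u -> ~s). Since u ∨ ~u is a tautology, O(~s) follows.
Premise 7 is O(~s -> ~b); since O(~s), deontic closure gives O(~b).
Premise 12 is O(~b -> v); since O(~b), deontic closure gives O(v).
The contrapositive of premise 6 (O(~w -> ~v)) is O(v -> w), and O(v) is already established, so O(w).
Premise 5 is O(k -> ~w); contrapositively O(w -> ~k). Since O(w) holds, K gives O(~k).
Premise 10, O(d -> k), contraposes to O(~k -> ~d); with O(~k) we get O(~d).
Premise 1 is O(~d -> ~h); since O(~d), deontic closure gives O(~h).
Premises 3, 4, 8, 9 do not contribute to this derivation.
So O(~h) follows.

Yes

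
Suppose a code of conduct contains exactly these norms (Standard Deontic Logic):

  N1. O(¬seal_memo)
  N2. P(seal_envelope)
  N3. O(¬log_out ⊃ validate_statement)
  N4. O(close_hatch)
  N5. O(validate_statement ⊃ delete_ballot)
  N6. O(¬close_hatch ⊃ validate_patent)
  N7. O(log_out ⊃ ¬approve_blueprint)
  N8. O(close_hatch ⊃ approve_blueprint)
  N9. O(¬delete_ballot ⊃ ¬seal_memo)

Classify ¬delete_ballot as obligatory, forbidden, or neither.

Forbidden

Premise 4 gives O(close_hatch).
Applying K to premise 8 (O(close_hatch ⊃ approve_blueprint)) and O(close_hatch) yields O(approve_blueprint).
Premise 7, O(log_out ⊃ ¬approve_blueprint), contraposes to O(approve_blueprint ⊃ ¬log_out); with O(approve_blueprint) we get O(¬log_out).
From O(¬log_out) and premise 3, O(¬log_out ⊃ validate_statement), we obtain O(validate_statement).
With premise 5, O(validate_statement ⊃ delete_ballot), the K-axiom yields O(delete_ballot).
Premises 1, 2, 6, 9 do not contribute to this derivation.
Thus O(delete_ballot), which is F(¬delete_ballot): ¬delete_ballot is forbidden.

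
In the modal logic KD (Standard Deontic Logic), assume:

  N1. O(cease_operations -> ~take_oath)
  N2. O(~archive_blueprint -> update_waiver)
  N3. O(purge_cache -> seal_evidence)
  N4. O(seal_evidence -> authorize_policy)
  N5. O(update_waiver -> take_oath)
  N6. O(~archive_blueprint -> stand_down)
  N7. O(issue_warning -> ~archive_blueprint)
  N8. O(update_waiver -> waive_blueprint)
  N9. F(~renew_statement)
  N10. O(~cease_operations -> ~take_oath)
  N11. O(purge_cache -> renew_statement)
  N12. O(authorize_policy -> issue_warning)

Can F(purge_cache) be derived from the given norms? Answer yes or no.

By case analysis on cease_operations: premise 1 gives O(cease_operations -> ~take_oath) and premise 10 gives O(~cease_operations -> ~take_oath), so O(~take_oath) either way.
Premise 5, O(update_waiver -> take_oath), contraposes to O(~take_oath -> ~update_waiver); with O(~take_oath) we get O(~update_waiver).
Premise 2 is O(~archive_blueprint -> update_waiver); contrapositively O(~update_waiver -> archive_blueprint). Since O(~update_waiver) holds, K gives O(archive_blueprint).
Premise 7 is O(issue_warning -> ~archive_blueprint); contrapositively O(archive_blueprint -> ~issue_warning). Since O(archive_blueprint) holds, K gives O(~issue_warning).
Premise 12, O(authorize_policy -> issue_warning), contraposes to O(~issue_warning -> ~authorize_policy); with O(~issue_warning) we get O(~authorize_policy).
The contrapositive of premise 4 (O(seal_evidence -> authorize_policy)) is O(~authorize_policy -> ~seal_evidence), and O(~authorize_policy) is already established, so O(~seal_evidence).
Premise 3 is O(purge_cache -> seal_evidence); contrapositively O(~seal_evidence -> ~purge_cache). Since O(~seal_evidence) holds, K gives O(~purge_cache).
Premises 6, 8, 9, 11 do not contribute to this derivation.
So O(~purge_cache) holds, i.e. F(purge_cache). The claim follows.

Yes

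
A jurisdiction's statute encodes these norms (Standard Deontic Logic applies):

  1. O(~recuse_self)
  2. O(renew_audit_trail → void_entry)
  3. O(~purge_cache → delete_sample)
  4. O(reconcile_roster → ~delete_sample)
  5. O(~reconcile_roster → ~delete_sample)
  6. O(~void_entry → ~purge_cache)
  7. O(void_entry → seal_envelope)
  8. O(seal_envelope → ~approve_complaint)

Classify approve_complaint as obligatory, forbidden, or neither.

Premises 5 and 4 are O(~reconcile_roster → ~delete_sample) and O(reconcile_roster → ~delete_sample); every ideal world satisfies ~reconcile_roster or reconcile_roster, so in either case ~delete_sample holds — hence O(~delete_sample).
The contrapositive of premise 3 (O(~purge_cache → delete_sample)) is O(~delete_sample → purge_cache), and O(~delete_sample) is already established, so O(purge_cache).
The contrapositive of premise 6 (O(~void_entry → ~purge_cache)) is O(purge_cache → void_entry), and O(purge_cache) is already established, so O(void_entry).
Premise 7 is O(void_entry → seal_envelope); since O(void_entry), deontic closure gives O(seal_envelope).
Applying K to premise 8 (O(seal_envelope → ~approve_complaint)) and O(seal_envelope) yields O(~approve_complaint).
Premises 1, 2 do not contribute to this derivation.
Thus O(~approve_complaint), which is F(approve_complaint): approve_complaint is forbidden.

Forbidden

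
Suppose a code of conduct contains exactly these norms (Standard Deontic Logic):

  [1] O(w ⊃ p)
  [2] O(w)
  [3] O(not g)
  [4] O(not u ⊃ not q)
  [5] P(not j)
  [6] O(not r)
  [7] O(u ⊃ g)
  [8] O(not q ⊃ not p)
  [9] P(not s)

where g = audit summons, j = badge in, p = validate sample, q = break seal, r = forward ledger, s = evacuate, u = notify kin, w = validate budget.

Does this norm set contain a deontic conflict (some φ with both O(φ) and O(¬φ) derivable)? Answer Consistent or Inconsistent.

Premise 2 states O(w) outright.
With premise 1, O(w ⊃ p), the K-axiom yields O(p).
Premise 8, O(not q ⊃ not p), contraposes to O(p ⊃ q); with O(p) we get O(q).
The contrapositive of premise 4 (O(not u ⊃ not q)) is O(q ⊃ u), and O(q) is already established, so O(u).
Applying K to premise 7 (O(u ⊃ g)) and O(u) yields O(g).
Yet premise 3 states O(not g).
We now have both O(g) and O(not g) — g is simultaneously obligatory and forbidden, violating the D-axiom.

Inconsistent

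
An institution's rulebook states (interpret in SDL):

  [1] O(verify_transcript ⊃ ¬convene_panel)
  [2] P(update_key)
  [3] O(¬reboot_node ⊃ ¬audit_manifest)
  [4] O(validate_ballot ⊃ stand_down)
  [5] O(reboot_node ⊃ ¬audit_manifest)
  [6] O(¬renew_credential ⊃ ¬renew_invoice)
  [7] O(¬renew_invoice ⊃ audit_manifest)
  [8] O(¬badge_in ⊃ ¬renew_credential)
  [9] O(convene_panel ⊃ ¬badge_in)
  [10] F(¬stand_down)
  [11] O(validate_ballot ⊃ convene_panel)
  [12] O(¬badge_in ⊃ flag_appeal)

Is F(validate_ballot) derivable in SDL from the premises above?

Yes

Premises 5 and 3 are O(reboot_node ⊃ ¬audit_manifest) and O(¬reboot_node ⊃ ¬audit_manifest); every ideal world satisfies reboot_node or ¬reboot_node, so in either case ¬audit_manifest holds — hence O(¬audit_manifest).
The contrapositive of premise 7 (O(¬renew_invoice ⊃ audit_manifest)) is O(¬audit_manifest ⊃ renew_invoice), and O(¬audit_manifest) is already established, so O(renew_invoice).
Premise 6 is O(¬renew_credential ⊃ ¬renew_invoice); contrapositively O(renew_invoice ⊃ renew_credential). Since O(renew_invoice) holds, K gives O(renew_credential).
Premise 8 is O(¬badge_in ⊃ ¬renew_credential); contrapositively O(renew_credential ⊃ badge_in). Since O(renew_credential) holds, K gives O(badge_in).
Premise 9, O(convene_panel ⊃ ¬badge_in), contraposes to O(badge_in ⊃ ¬convene_panel); with O(badge_in) we get O(¬convene_panel).
Premise 11, O(validate_ballot ⊃ convene_panel), contraposes to O(¬convene_panel ⊃ ¬validate_ballot); with O(¬convene_panel) we get O(¬validate_ballot).
Premises 1, 2, 4, 10, 12 do not contribute to this derivation.
So O(¬validate_ballot) holds, i.e. F(validate_ballot). The claim follows.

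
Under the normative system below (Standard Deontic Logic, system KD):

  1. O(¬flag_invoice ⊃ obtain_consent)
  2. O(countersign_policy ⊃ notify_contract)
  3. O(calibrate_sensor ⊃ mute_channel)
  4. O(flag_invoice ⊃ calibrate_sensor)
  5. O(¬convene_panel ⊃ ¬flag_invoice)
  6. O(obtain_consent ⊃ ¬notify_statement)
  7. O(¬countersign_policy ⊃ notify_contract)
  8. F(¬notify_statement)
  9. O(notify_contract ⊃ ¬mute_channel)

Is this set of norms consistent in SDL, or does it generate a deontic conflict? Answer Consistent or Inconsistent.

By case analysis on ¬countersign_policy: premise 7 gives O(¬countersign_policy ⊃ notify_contract) and premise 2 gives O(countersign_policy ⊃ notify_contract), so O(notify_contract) either way.
From O(notify_contract) and premise 9, O(notify_contract ⊃ ¬mute_channel), we obtain O(¬mute_channel).
The contrapositive of premise 3 (O(calibrate_sensor ⊃ mute_channel)) is O(¬mute_channel ⊃ ¬calibrate_sensor), and O(¬mute_channel) is already established, so O(¬calibrate_sensor).
The contrapositive of premise 4 (O(flag_invoice ⊃ calibrate_sensor)) is O(¬calibrate_sensor ⊃ ¬flag_invoice), and O(¬calibrate_sensor) is already established, so O(¬flag_invoice).
From O(¬flag_invoice) and premise 1, O(¬flag_invoice ⊃ obtain_consent), we obtain O(obtain_consent).
With premise 6, O(obtain_consent ⊃ ¬notify_statement), the K-axiom yields O(¬notify_statement).
But premise 8, F(¬notify_statement), means O(notify_statement).
We now have both O(¬notify_statement) and O(notify_statement) — notify_statement is simultaneously obligatory and forbidden, violating the D-axiom.

Inconsistent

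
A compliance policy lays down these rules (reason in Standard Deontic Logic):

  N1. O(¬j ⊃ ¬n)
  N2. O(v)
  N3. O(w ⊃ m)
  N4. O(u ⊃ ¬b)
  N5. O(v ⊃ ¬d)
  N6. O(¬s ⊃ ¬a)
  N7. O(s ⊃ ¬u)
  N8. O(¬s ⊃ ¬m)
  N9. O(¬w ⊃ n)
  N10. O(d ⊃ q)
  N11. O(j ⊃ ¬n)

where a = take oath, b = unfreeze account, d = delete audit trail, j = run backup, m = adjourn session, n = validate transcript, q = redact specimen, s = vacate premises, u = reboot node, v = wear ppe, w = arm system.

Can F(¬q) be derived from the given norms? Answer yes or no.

No

Premise 10 is O(d ⊃ q), but O(d) is not derivable from the premises, so it does not yield O(q).
No other premise forces O(q). An ideal world satisfying every premise can still have ¬q true, so F(¬q) is not derivable.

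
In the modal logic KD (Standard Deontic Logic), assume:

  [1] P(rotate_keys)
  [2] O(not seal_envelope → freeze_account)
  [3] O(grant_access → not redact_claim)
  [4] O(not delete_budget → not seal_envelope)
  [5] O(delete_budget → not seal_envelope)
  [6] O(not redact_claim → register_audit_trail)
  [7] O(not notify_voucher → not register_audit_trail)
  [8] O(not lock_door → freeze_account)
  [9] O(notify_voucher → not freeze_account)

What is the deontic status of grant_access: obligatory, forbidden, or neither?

Premises 5 and 4 cover both cases: O(delete_budget → not seal_envelope) and O(not delete_budget → not seal_envelope). Since delete_budget ∨ not delete_budget is a tautology, O(not seal_envelope) follows.
Premise 2 is O(not seal_envelope → freeze_account); since O(not seal_envelope), deontic closure gives O(freeze_account).
Premise 9 is O(notify_voucher → not freeze_account); contrapositively O(freeze_account → not notify_voucher). Since O(freeze_account) holds, K gives O(not notify_voucher).
Applying K to premise 7 (O(not notify_voucher → not register_audit_trail)) and O(not notify_voucher) yields O(not register_audit_trail).
The contrapositive of premise 6 (O(not redact_claim → register_audit_trail)) is O(not register_audit_trail → redact_claim), and O(not register_audit_trail) is already established, so O(redact_claim).
Premise 3, O(grant_access → not redact_claim), contraposes to O(redact_claim → not grant_access); with O(redact_claim) we get O(not grant_access).
Premises 1, 8 do not contribute to this derivation.
Thus O(not grant_access), which is F(grant_access): grant_access is forbidden.

Forbidden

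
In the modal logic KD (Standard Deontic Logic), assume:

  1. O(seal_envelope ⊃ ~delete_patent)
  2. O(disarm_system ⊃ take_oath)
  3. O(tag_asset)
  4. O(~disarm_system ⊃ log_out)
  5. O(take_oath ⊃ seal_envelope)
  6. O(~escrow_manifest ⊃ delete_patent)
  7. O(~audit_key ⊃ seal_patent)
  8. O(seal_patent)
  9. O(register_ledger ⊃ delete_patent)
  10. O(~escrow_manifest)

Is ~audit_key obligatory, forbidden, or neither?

Premise 7 is O(~audit_key ⊃ seal_patent); even if O(seal_patent) held, inferring O(~audit_key) would be affirming the consequent — invalid.
No premise or chain of K-axiom applications forces O(~audit_key), and none forces O(audit_key). So ~audit_key is neither obligatory nor forbidden under these norms.

Neither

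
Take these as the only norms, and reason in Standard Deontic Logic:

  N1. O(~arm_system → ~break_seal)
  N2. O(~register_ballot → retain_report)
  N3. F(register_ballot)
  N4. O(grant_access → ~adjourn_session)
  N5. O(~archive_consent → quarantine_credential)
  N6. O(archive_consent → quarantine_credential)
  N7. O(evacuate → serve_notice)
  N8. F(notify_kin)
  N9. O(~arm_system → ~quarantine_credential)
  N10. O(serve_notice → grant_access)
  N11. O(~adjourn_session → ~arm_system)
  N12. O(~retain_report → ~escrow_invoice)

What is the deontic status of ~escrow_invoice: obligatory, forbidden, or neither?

Neither

Premise 12 is O(~retain_report → ~escrow_invoice), but O(~retain_report) is not derivable from the premises, so it does not yield O(~escrow_invoice).
No premise or chain of K-axiom applications forces O(~escrow_invoice), and none forces O(escrow_invoice). So ~escrow_invoice is neither obligatory nor forbidden under these norms.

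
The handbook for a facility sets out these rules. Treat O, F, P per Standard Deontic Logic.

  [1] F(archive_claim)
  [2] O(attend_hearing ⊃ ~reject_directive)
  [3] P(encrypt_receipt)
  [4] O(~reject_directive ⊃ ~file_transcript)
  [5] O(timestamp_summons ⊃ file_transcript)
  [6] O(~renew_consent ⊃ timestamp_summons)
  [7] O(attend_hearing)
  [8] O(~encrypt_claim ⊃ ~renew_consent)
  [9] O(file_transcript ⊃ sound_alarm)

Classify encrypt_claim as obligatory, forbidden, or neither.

Obligatory

Premise 7 states O(attend_hearing) outright.
Applying K to premise 2 (O(attend_hearing ⊃ ~reject_directive)) and O(attend_hearing) yields O(~reject_directive).
With premise 4, O(~reject_directive ⊃ ~file_transcript), the K-axiom yields O(~file_transcript).
Premise 5, O(timestamp_summons ⊃ file_transcript), contraposes to O(~file_transcript ⊃ ~timestamp_summons); with O(~file_transcript) we get O(~timestamp_summons).
Premise 6 is O(~renew_consent ⊃ timestamp_summons); contrapositively O(~timestamp_summons ⊃ renew_consent). Since O(~timestamp_summons) holds, K gives O(renew_consent).
The contrapositive of premise 8 (O(~encrypt_claim ⊃ ~renew_consent)) is O(renew_consent ⊃ encrypt_claim), and O(renew_consent) is already established, so O(encrypt_claim).
Premises 1, 3, 9 do not contribute to this derivation.
Hence encrypt_claim is obligatory.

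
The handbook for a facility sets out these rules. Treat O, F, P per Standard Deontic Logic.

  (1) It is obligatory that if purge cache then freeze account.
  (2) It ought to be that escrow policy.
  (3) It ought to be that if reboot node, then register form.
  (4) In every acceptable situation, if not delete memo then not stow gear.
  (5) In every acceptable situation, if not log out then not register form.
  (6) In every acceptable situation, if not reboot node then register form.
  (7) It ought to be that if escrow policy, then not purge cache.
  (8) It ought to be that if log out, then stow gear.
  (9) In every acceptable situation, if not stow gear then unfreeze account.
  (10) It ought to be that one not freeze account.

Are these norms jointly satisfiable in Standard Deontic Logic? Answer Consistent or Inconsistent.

Consistent

Premise 1 is O(purge_cache → freeze_account), but O(purge_cache) is not derivable from the premises, so it does not yield O(freeze_account).
So O(freeze_account) is not derivable, and the apparent clash with O(¬freeze_account) does not arise.
A world satisfying every obligation exists (e.g. delete_memo=true, escrow_policy=true, freeze_account=false, log_out=true, purge_cache=false, reboot_node=false, register_form=true, stow_gear=true, unfreeze_account=false); no atom is both obligatory and forbidden, so the set is consistent.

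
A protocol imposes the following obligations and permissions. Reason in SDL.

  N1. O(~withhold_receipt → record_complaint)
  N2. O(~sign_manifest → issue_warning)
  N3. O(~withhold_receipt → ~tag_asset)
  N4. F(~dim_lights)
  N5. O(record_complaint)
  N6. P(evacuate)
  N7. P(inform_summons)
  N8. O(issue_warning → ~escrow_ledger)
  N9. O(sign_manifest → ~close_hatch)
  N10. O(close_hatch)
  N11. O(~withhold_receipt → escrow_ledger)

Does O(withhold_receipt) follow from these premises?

Yes

Premise 10 states O(close_hatch) outright.
Premise 9, O(sign_manifest → ~close_hatch), contraposes to O(close_hatch → ~sign_manifest); with O(close_hatch) we get O(~sign_manifest).
Applying K to premise 2 (O(~sign_manifest → issue_warning)) and O(~sign_manifest) yields O(issue_warning).
With premise 8, O(issue_warning → ~escrow_ledger), the K-axiom yields O(~escrow_ledger).
Premise 11 is O(~withhold_receipt → escrow_ledger); contrapositively O(~escrow_ledger → withhold_receipt). Since O(~escrow_ledger) holds, K gives O(withhold_receipt).
Premises 1, 3, 4, 5, 6, 7 do not contribute to this derivation.
So O(withhold_receipt) follows.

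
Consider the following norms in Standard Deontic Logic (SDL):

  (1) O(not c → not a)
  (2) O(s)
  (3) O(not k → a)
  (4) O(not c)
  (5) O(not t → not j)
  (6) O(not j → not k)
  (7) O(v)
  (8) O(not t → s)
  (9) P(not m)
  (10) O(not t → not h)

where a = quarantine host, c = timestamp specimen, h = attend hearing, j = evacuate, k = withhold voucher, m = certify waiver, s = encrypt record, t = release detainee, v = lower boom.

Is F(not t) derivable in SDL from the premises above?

From premise 4 we have O(not c).
With premise 1, O(not c → not a), the K-axiom yields O(not a).
Premise 3, O(not k → a), contraposes to O(not a → k); with O(not a) we get O(k).
Premise 6 is O(not j → not k); contrapositively O(k → j). Since O(k) holds, K gives O(j).
Premise 5 is O(not t → not j); contrapositively O(j → t). Since O(j) holds, K gives O(t).
Premises 2, 7, 8, 9, 10 do not contribute to this derivation.
So O(t) holds, i.e. F(not t). The claim follows.

Yes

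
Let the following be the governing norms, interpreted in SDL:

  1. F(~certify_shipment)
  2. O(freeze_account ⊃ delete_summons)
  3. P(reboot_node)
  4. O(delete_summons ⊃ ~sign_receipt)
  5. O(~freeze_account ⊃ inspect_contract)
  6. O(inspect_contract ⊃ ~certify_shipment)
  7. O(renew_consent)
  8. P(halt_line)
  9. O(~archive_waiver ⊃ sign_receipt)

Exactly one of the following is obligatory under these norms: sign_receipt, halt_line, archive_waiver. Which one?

F(~certify_shipment) at premise 1 means O(certify_shipment).
Premise 6 is O(inspect_contract ⊃ ~certify_shipment); contrapositively O(certify_shipment ⊃ ~inspect_contract). Since O(certify_shipment) holds, K gives O(~inspect_contract).
The contrapositive of premise 5 (O(~freeze_account ⊃ inspect_contract)) is O(~inspect_contract ⊃ freeze_account), and O(~inspect_contract) is already established, so O(freeze_account).
Applying K to premise 2 (O(freeze_account ⊃ delete_summons)) and O(freeze_account) yields O(delete_summons).
Premise 4 is O(delete_summons ⊃ ~sign_receipt); since O(delete_summons), deontic closure gives O(~sign_receipt).
The contrapositive of premise 9 (O(~archive_waiver ⊃ sign_receipt)) is O(~sign_receipt ⊃ archive_waiver), and O(~sign_receipt) is already established, so O(archive_waiver).
So O(archive_waiver) holds — archive_waiver is obligatory. None of the other listed options is made obligatory by any chain of premises.

archive_waiver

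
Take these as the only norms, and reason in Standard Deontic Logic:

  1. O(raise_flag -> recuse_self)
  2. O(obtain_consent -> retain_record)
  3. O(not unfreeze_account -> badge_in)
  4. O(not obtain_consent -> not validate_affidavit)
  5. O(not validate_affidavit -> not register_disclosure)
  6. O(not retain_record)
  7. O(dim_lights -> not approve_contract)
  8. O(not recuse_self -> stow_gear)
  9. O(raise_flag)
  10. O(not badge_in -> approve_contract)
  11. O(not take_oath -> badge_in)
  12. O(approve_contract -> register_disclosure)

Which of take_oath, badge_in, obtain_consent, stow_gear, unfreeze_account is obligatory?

badge_in

From premise 6 we have O(not retain_record).
Premise 2, O(obtain_consent -> retain_record), contraposes to O(not retain_record -> not obtain_consent); with O(not retain_record) we get O(not obtain_consent).
From O(not obtain_consent) and premise 4, O(not obtain_consent -> not validate_affidavit), we obtain O(not validate_affidavit).
With premise 5, O(not validate_affidavit -> not register_disclosure), the K-axiom yields O(not register_disclosure).
Premise 12, O(approve_contract -> register_disclosure), contraposes to O(not register_disclosure -> not approve_contract); with O(not register_disclosure) we get O(not approve_contract).
The contrapositive of premise 10 (O(not badge_in -> approve_contract)) is O(not approve_contract -> badge_in), and O(not approve_contract) is already established, so O(badge_in).
So O(badge_in) holds — badge_in is obligatory. None of the other listed options is made obligatory by any chain of premises.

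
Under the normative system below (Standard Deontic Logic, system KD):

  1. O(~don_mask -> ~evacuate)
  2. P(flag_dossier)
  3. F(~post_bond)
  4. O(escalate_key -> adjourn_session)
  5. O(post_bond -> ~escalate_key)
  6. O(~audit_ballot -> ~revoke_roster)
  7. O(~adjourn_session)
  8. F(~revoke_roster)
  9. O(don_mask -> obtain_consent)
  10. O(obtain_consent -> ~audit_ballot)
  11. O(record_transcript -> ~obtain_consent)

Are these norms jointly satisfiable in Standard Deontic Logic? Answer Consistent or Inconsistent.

Premise 4 is O(escalate_key -> adjourn_session), but O(escalate_key) is not derivable from the premises, so it does not yield O(adjourn_session).
So O(adjourn_session) is not derivable, and the apparent clash with O(~adjourn_session) does not arise.
A world satisfying every obligation exists (e.g. adjourn_session=false, audit_ballot=true, don_mask=false, escalate_key=false, evacuate=false, flag_dossier=false, obtain_consent=false, post_bond=true, record_transcript=false, revoke_roster=true); no atom is both obligatory and forbidden, so the set is consistent.

Consistent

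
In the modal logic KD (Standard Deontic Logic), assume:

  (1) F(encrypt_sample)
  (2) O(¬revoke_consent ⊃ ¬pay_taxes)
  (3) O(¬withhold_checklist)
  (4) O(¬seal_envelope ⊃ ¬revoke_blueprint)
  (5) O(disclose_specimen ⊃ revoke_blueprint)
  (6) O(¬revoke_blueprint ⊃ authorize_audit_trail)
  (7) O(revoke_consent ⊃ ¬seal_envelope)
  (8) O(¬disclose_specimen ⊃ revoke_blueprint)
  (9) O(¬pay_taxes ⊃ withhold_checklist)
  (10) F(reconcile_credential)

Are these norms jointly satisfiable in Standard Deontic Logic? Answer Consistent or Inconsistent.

By case analysis on ¬disclose_specimen: premise 8 gives O(¬disclose_specimen ⊃ revoke_blueprint) and premise 5 gives O(disclose_specimen ⊃ revoke_blueprint), so O(revoke_blueprint) either way.
Premise 4 is O(¬seal_envelope ⊃ ¬revoke_blueprint); contrapositively O(revoke_blueprint ⊃ seal_envelope). Since O(revoke_blueprint) holds, K gives O(seal_envelope).
The contrapositive of premise 7 (O(revoke_consent ⊃ ¬seal_envelope)) is O(seal_envelope ⊃ ¬revoke_consent), and O(seal_envelope) is already established, so O(¬revoke_consent).
With premise 2, O(¬revoke_consent ⊃ ¬pay_taxes), the K-axiom yields O(¬pay_taxes).
Premise 9 is O(¬pay_taxes ⊃ withhold_checklist); since O(¬pay_taxes), deontic closure gives O(withhold_checklist).
But premise 3 directly asserts O(¬withhold_checklist).
We now have both O(withhold_checklist) and O(¬withhold_checklist) — withhold_checklist is simultaneously obligatory and forbidden, violating the D-axiom.

Inconsistent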